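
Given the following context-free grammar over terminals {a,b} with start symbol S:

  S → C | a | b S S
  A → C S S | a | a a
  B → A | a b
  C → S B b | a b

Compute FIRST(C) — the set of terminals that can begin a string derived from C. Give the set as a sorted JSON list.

FIRST iteration:
iter 1:
  A via A→a: +{a}
  B via B→A: +{a}
  C via C→a b: +{a}
  S via S→C: +{a}
  S via S→b S S: +{b}
  FIRST(S)={a,b}  FIRST(A)={a}  FIRST(B)={a}  FIRST(C)={a}
iter 2:
  C via C→S B b: +{b}
  FIRST(S)={a,b}  FIRST(A)={a}  FIRST(B)={a}  FIRST(C)={a,b}
iter 3:
  A via A→C S S: +{b}
  B via B→A: +{b}
  FIRST(S)={a,b}  FIRST(A)={a,b}  FIRST(B)={a,b}  FIRST(C)={a,b}
iter 4: done
  FIRST(S)={a,b}  FIRST(A)={a,b}  FIRST(B)={a,b}  FIRST(C)={a,b}

FIRST(C) = ["a", "b"]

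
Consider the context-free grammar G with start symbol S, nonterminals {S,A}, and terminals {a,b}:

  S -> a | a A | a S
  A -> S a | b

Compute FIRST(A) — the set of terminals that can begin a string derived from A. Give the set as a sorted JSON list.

FIRST sets, iterate to fixpoint:
[1]
  A via A→b: +{b}
  S via S→a: +{a}
  FIRST[S]={a}  FIRST[A]={b}
[2]
  A via A→S a: +{a}
  FIRST[S]={a}  FIRST[A]={a,b}
[3] done
  FIRST[S]={a}  FIRST[A]={a,b}

FIRST(A) = ["a", "b"]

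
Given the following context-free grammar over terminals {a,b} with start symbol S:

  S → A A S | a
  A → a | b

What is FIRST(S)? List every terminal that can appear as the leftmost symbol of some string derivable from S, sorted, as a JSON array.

Compute FIRST by fixpoint:
round 1:
  A via A→a: +{a}
  A via A→b: +{b}
  S via S→A A S: +{a,b}
  S: {a,b}  A: {a,b}
round 2: done
  S: {a,b}  A: {a,b}

FIRST(S) = ["a", "b"]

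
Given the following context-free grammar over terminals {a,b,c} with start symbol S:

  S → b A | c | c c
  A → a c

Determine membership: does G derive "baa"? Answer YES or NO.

Convert to CNF:
  S -> T1 T1 | T2 A | c
  A -> T0 T1
  T0 -> a
  T1 -> c
  T2 -> b

CYK table (by increasing span):
  [0..0]={T2}  "b"  orig:{}
  [1..1]={T0}  "a"  orig:{}
  [2..2]={T0}  "a"  orig:{}
  [0..1]=∅  "ba"
  [1..2]=∅  "aa"
  [0..2]=∅  "baa"

S ∉ T[0,2] ⇒ NO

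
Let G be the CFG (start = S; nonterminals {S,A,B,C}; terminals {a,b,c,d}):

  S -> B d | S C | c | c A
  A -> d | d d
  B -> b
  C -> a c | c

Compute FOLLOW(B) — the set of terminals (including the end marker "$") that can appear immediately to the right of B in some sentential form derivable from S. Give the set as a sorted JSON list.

FIRST iteration:
pass 1:
  A via A→d: +{d}
  B via B→b: +{b}
  C via C→a c: +{a}
  C via C→c: +{c}
  S via S→B d: +{b}
  S via S→c: +{c}
  FIRST(S)={b,c}  FIRST(A)={d}  FIRST(B)={b}  FIRST(C)={a,c}
pass 2: — fixpoint
  FIRST(S)={b,c}  FIRST(A)={d}  FIRST(B)={b}  FIRST(C)={a,c}

FOLLOW sets:
initialize: $ ∈ FOLLOW(S)
iter 1:
  S→B d: FOLLOW(B) ⊇ FIRST(d) = {d}; new: +{d}
  S→S C: FOLLOW(S) ⊇ FIRST(C) = {a,c}; new: +{a,c}
  S→S C: FOLLOW(C) ⊇ FOLLOW(S) ⊇ {$,a,c}; new: +{$,a,c}
  S→c A: FOLLOW(A) ⊇ FOLLOW(S) ⊇ {$,a,c}; new: +{$,a,c}
  FOLLOW[S]={$,a,c}  FOLLOW[A]={$,a,c}  FOLLOW[B]={d}  FOLLOW[C]={$,a,c}
iter 2: — fixpoint
  FOLLOW[S]={$,a,c}  FOLLOW[A]={$,a,c}  FOLLOW[B]={d}  FOLLOW[C]={$,a,c}

FOLLOW(B) = ["d"]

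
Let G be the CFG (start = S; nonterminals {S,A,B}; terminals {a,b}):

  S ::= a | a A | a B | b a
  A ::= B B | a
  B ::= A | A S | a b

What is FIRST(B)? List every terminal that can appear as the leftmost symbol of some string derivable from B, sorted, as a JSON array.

FIRST iteration:
round 1:
  A via A→a: +{a}
  B via B→A: +{a}
  S via S→a: +{a}
  S via S→b a: +{b}
  FIRST(S)={a,b}  FIRST(A)={a}  FIRST(B)={a}
round 2: (no change)
  FIRST(S)={a,b}  FIRST(A)={a}  FIRST(B)={a}

FIRST(B) = ["a"]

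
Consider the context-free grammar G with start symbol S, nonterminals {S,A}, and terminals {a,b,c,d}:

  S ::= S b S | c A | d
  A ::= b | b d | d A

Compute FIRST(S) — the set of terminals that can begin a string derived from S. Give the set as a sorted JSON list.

FIRST iteration:
pass 1:
  A via A→b: +{b}
  A via A→d A: +{d}
  S via S→c A: +{c}
  S via S→d: +{d}
  S: {c,d}  A: {b,d}
pass 2: — fixpoint
  S: {c,d}  A: {b,d}

FIRST(S) = ["c", "d"]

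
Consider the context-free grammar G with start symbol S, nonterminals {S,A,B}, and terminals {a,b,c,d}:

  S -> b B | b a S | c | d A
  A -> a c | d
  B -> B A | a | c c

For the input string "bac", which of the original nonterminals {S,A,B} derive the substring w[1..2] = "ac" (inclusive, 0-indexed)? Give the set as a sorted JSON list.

Convert to CNF:
  S -> T2 B | T2 X4 | T3 A | c
  A -> T0 T1 | d
  B -> B A | T1 T1 | a
  T0 -> a
  T1 -> c
  T2 -> b
  T3 -> d
  X4 -> T0 S

CYK fill — only the sub-triangle for w[1..2]:
  cell(1,1) a: {B,T0}  orig:{B}
  cell(2,2) c: {S,T1}  orig:{S}
  cell(1,2) ac: {A,X4}  orig:{A}

Original NTs in T[1,2] deriving "ac": ["A"]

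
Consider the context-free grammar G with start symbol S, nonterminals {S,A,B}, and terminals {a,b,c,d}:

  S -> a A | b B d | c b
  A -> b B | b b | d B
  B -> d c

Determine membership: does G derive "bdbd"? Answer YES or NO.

Convert to CNF:
  S -> T0 X4 | T2 T0 | T3 A
  A -> T0 B | T0 T0 | T1 B
  B -> T1 T2
  T0 -> b
  T1 -> d
  T2 -> c
  T3 -> a
  X4 -> B T1

Fill CYK table bottom-up:
  cell(0,0) b: {T0}  orig:{}
  cell(1,1) d: {T1}  orig:{}
  cell(2,2) b: {T0}  orig:{}
  cell(3,3) d: {T1}  orig:{}
  cell(0,1) bd: ∅
  cell(1,2) db: ∅
  cell(2,3) bd: ∅
  cell(0,2) bdb: ∅
  cell(1,3) dbd: ∅
  cell(0,3) bdbd: ∅

S ∉ T[0,3] ⇒ NO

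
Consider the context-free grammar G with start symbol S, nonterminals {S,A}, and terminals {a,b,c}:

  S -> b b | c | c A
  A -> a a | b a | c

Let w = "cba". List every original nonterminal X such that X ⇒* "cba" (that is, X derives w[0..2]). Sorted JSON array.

CNF form of G:
  S -> T1 T1 | T2 A | c
  A -> T0 T0 | T1 T0 | c
  T0 -> a
  T1 -> b
  T2 -> c

Fill CYK table bottom-up — only the sub-triangle for w[0..2]:
  [0..0]={A,S,T2}  "c"  orig:{A,S}
  [1..1]={T1}  "b"  orig:{}
  [2..2]={T0}  "a"  orig:{}
  [0..1]=∅  "cb"
  [1..2]={A}  "ba"
  [0..2]={S}  "cba"

Original NTs in T[0,2] deriving "cba": ["S"]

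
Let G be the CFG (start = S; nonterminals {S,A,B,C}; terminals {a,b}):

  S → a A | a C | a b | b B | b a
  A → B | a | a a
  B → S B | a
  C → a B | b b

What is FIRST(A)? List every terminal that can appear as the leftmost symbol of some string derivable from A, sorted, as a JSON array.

FIRST iteration:
iter 1:
  A via A→a: +{a}
  B via B→a: +{a}
  C via C→a B: +{a}
  C via C→b b: +{b}
  S via S→a A: +{a}
  S via S→b B: +{b}
  FIRST(S)={a,b}  FIRST(A)={a}  FIRST(B)={a}  FIRST(C)={a,b}
iter 2:
  B via B→S B: +{b}
  FIRST(S)={a,b}  FIRST(A)={a}  FIRST(B)={a,b}  FIRST(C)={a,b}
iter 3:
  A via A→B: +{b}
  FIRST(S)={a,b}  FIRST(A)={a,b}  FIRST(B)={a,b}  FIRST(C)={a,b}
iter 4: — fixpoint
  FIRST(S)={a,b}  FIRST(A)={a,b}  FIRST(B)={a,b}  FIRST(C)={a,b}

FIRST(A) = ["a", "b"]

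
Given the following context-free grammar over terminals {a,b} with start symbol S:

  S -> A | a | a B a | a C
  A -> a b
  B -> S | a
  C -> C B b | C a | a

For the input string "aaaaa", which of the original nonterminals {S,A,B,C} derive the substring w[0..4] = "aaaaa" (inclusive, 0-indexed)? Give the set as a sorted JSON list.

Convert to CNF:
  S -> T0 C | T0 T1 | T0 X4 | a
  A -> T0 T1
  B -> T0 C | T0 T1 | T0 X2 | a
  C -> C T0 | C X3 | a
  T0 -> a
  T1 -> b
  X2 -> B T0
  X3 -> B T1
  X4 -> B T0

CYK fill (cells [i..j] with 0 ≤ i ≤ j ≤ 4 only):
  [0..0]={B,C,S,T0}  "a"  orig:{B,C,S}
  [1..1]={B,C,S,T0}  "a"  orig:{B,C,S}
  [2..2]={B,C,S,T0}  "a"  orig:{B,C,S}
  [3..3]={B,C,S,T0}  "a"  orig:{B,C,S}
  [4..4]={B,C,S,T0}  "a"  orig:{B,C,S}
  [0..1]={B,C,S,X2,X4}  "aa"  orig:{B,C,S}
  [1..2]={B,C,S,X2,X4}  "aa"  orig:{B,C,S}
  [2..3]={B,C,S,X2,X4}  "aa"  orig:{B,C,S}
  [3..4]={B,C,S,X2,X4}  "aa"  orig:{B,C,S}
  [0..2]={B,C,S,X2,X4}  "aaa"  orig:{B,C,S}
  [1..3]={B,C,S,X2,X4}  "aaa"  orig:{B,C,S}
  [2..4]={B,C,S,X2,X4}  "aaa"  orig:{B,C,S}
  [0..3]={B,C,S,X2,X4}  "aaaa"  orig:{B,C,S}
  [1..4]={B,C,S,X2,X4}  "aaaa"  orig:{B,C,S}
  [0..4]={B,C,S,X2,X4}  "aaaaa"  orig:{B,C,S}

Original NTs in T[0,4] deriving "aaaaa": ["B", "C", "S"]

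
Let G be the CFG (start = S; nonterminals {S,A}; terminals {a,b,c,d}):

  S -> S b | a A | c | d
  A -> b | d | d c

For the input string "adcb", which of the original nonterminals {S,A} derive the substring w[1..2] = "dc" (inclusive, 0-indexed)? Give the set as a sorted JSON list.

CNF form of G:
  S -> S T2 | T3 A | c | d
  A -> T0 T1 | b | d
  T0 -> d
  T1 -> c
  T2 -> b
  T3 -> a

Fill CYK table bottom-up (cells [i..j] with 1 ≤ i ≤ j ≤ 2 only):
  T[1,1] 'd' = {A,S,T0}  orig:{A,S}
  T[2,2] 'c' = {S,T1}  orig:{S}
  T[1,2] 'dc' = {A}

Original NTs in T[1,2] deriving "dc": ["A"]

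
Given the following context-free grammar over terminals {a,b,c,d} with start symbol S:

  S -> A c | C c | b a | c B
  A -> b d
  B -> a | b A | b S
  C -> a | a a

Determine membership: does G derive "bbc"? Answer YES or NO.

Convert to CNF:
  S -> A T3 | C T3 | T0 T2 | T3 B
  A -> T0 T1
  B -> T0 A | T0 S | a
  C -> T2 T2 | a
  T0 -> b
  T1 -> d
  T2 -> a
  T3 -> c

CYK fill:
  [0..0]={T0}  "b"  orig:{}
  [1..1]={T0}  "b"  orig:{}
  [2..2]={T3}  "c"  orig:{}
  [0..1]=∅  "bb"
  [1..2]=∅  "bc"
  [0..2]=∅  "bbc"

S ∉ T[0,2] ⇒ NO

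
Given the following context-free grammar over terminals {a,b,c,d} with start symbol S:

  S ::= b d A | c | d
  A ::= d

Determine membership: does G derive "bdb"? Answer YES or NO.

Convert to CNF:
  S -> T0 X2 | c | d
  A -> d
  T0 -> b
  T1 -> d
  X2 -> T1 A

Fill CYK table bottom-up:
  [0..0]={T0}  "b"  orig:{}
  [1..1]={A,S,T1}  "d"  orig:{A,S}
  [2..2]={T0}  "b"  orig:{}
  [0..1]=∅  "bd"
  [1..2]=∅  "db"
  [0..2]=∅  "bdb"

S ∉ T[0,2] ⇒ NO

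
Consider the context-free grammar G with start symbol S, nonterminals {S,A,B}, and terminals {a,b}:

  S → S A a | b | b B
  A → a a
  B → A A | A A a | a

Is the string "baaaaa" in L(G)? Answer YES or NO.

Convert to CNF:
  S -> S X3 | T1 B | b
  A -> T0 T0
  B -> A A | A X2 | a
  T0 -> a
  T1 -> b
  X2 -> A T0
  X3 -> A T0

Fill CYK table bottom-up:
  T[0,0] 'b' = {S,T1}  orig:{S}
  T[1,1] 'a' = {B,T0}  orig:{B}
  T[2,2] 'a' = {B,T0}  orig:{B}
  T[3,3] 'a' = {B,T0}  orig:{B}
  T[4,4] 'a' = {B,T0}  orig:{B}
  T[5,5] 'a' = {B,T0}  orig:{B}
  T[0,1] 'ba' = {S}
  T[1,2] 'aa' = {A}
  T[2,3] 'aa' = {A}
  T[3,4] 'aa' = {A}
  T[4,5] 'aa' = {A}
  T[0,2] 'baa' = ∅
  T[1,3] 'aaa' = {X2,X3}  orig:{}
  T[2,4] 'aaa' = {X2,X3}  orig:{}
  T[3,5] 'aaa' = {X2,X3}  orig:{}
  T[0,3] 'baaa' = {S}
  T[1,4] 'aaaa' = {B}
  T[2,5] 'aaaa' = {B}
  T[0,4] 'baaaa' = {S}
  T[1,5] 'aaaaa' = {B}
  T[0,5] 'baaaaa' = {S}

S ∈ T[0,5] ⇒ YES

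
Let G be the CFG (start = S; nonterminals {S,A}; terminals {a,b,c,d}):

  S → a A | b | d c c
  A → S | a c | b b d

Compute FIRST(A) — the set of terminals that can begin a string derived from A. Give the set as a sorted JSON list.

FIRST iteration:
iter 1:
  A via A→a c: +{a}
  A via A→b b d: +{b}
  S via S→a A: +{a}
  S via S→b: +{b}
  S via S→d c c: +{d}
  FIRST(S)={a,b,d}  FIRST(A)={a,b}
iter 2:
  A via A→S: +{d}
  FIRST(S)={a,b,d}  FIRST(A)={a,b,d}
iter 3: done
  FIRST(S)={a,b,d}  FIRST(A)={a,b,d}

FIRST(A) = ["a", "b", "d"]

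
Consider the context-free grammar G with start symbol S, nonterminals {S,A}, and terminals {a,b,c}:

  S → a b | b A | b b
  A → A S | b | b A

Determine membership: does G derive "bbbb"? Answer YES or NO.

Convert to CNF:
  S -> T0 A | T0 T0 | T1 T0
  A -> A S | T0 A | b
  T0 -> b
  T1 -> a

CYK table (by increasing span):
  T[0,0] 'b' = {A,T0}  orig:{A}
  T[1,1] 'b' = {A,T0}  orig:{A}
  T[2,2] 'b' = {A,T0}  orig:{A}
  T[3,3] 'b' = {A,T0}  orig:{A}
  T[0,1] 'bb' = {A,S}
  T[1,2] 'bb' = {A,S}
  T[2,3] 'bb' = {A,S}
  T[0,2] 'bbb' = {A,S}
  T[1,3] 'bbb' = {A,S}
  T[0,3] 'bbbb' = {A,S}

S ∈ T[0,3] ⇒ YES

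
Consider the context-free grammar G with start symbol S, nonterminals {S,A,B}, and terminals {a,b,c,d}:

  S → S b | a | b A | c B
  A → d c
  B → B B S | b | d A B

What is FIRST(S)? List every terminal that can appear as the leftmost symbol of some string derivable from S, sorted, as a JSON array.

FIRST iteration:
pass 1:
  A via A→d c: +{d}
  B via B→b: +{b}
  B via B→d A B: +{d}
  S via S→a: +{a}
  S via S→b A: +{b}
  S via S→c B: +{c}
  FIRST(S)={a,b,c}  FIRST(A)={d}  FIRST(B)={b,d}
pass 2: (stable)
  FIRST(S)={a,b,c}  FIRST(A)={d}  FIRST(B)={b,d}

FIRST(S) = ["a", "b", "c"]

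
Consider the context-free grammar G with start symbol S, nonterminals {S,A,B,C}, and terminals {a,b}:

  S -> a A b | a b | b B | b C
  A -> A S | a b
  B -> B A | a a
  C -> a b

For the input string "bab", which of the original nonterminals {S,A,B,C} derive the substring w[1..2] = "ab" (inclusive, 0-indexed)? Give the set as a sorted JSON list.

CNF form of G:
  S -> T0 T1 | T0 X2 | T1 B | T1 C
  A -> A S | T0 T1
  B -> B A | T0 T0
  C -> T0 T1
  T0 -> a
  T1 -> b
  X2 -> A T1

CYK fill (cells [i..j] with 1 ≤ i ≤ j ≤ 2 only):
  cell(1,1) a: {T0}  orig:{}
  cell(2,2) b: {T1}  orig:{}
  cell(1,2) ab: {A,C,S}

Original NTs in T[1,2] deriving "ab": ["A", "C", "S"]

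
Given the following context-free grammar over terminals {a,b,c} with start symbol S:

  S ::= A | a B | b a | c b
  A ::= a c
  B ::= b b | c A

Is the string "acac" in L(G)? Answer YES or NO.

Convert to CNF:
  S -> T0 B | T0 T1 | T1 T2 | T2 T0
  A -> T0 T1
  B -> T1 A | T2 T2
  T0 -> a
  T1 -> c
  T2 -> b

Fill CYK table bottom-up:
  [0..0]={T0}  "a"  orig:{}
  [1..1]={T1}  "c"  orig:{}
  [2..2]={T0}  "a"  orig:{}
  [3..3]={T1}  "c"  orig:{}
  [0..1]={A,S}  "ac"
  [1..2]=∅  "ca"
  [2..3]={A,S}  "ac"
  [0..2]=∅  "aca"
  [1..3]={B}  "cac"
  [0..3]={S}  "acac"

S ∈ T[0,3] ⇒ YES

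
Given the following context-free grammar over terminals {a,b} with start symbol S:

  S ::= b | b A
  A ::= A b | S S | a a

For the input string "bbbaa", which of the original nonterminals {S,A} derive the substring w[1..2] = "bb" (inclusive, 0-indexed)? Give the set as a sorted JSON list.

Convert to CNF:
  S -> T0 A | b
  A -> A T0 | S S | T1 T1
  T0 -> b
  T1 -> a

CYK table (by increasing span) (cells [i..j] with 1 ≤ i ≤ j ≤ 2 only):
  cell(1,1) b: {S,T0}  orig:{S}
  cell(2,2) b: {S,T0}  orig:{S}
  cell(1,2) bb: {A}

Original NTs in T[1,2] deriving "bb": ["A"]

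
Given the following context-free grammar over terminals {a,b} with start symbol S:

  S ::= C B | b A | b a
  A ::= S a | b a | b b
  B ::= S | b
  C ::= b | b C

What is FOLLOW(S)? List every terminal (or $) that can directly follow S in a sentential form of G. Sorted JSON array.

FIRST sets, iterate to fixpoint:
pass 1:
  A via A→b a: +{b}
  B via B→b: +{b}
  C via C→b: +{b}
  S via S→C B: +{b}
  S: {b}  A: {b}  B: {b}  C: {b}
pass 2: done
  S: {b}  A: {b}  B: {b}  C: {b}

FOLLOW sets:
initialize: $ ∈ FOLLOW(S)
[1]
  A→S a: FOLLOW(S) ⊇ FIRST(a) = {a}; new: +{a}
  S→C B: FOLLOW(C) ⊇ FIRST(B) = {b}; new: +{b}
  S→C B: FOLLOW(B) ⊇ FOLLOW(S) ⊇ {$,a}; new: +{$,a}
  S→b A: FOLLOW(A) ⊇ FOLLOW(S) ⊇ {$,a}; new: +{$,a}
  FOLLOW(S)={$,a}  FOLLOW(A)={$,a}  FOLLOW(B)={$,a}  FOLLOW(C)={b}
[2] (no change)
  FOLLOW(S)={$,a}  FOLLOW(A)={$,a}  FOLLOW(B)={$,a}  FOLLOW(C)={b}

FOLLOW(S) = ["$", "a"]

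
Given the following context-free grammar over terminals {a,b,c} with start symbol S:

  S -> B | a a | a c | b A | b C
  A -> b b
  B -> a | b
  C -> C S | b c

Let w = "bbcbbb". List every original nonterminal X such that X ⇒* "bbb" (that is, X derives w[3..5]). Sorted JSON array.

Convert to CNF:
  S -> T0 A | T0 C | T2 T1 | T2 T2 | a | b
  A -> T0 T0
  B -> a | b
  C -> C S | T0 T1
  T0 -> b
  T1 -> c
  T2 -> a

Fill CYK table bottom-up (cells [i..j] with 3 ≤ i ≤ j ≤ 5 only):
  [3..3]={B,S,T0}  "b"  orig:{B,S}
  [4..4]={B,S,T0}  "b"  orig:{B,S}
  [5..5]={B,S,T0}  "b"  orig:{B,S}
  [3..4]={A}  "bb"
  [4..5]={A}  "bb"
  [3..5]={S}  "bbb"

Original NTs in T[3,5] deriving "bbb": ["S"]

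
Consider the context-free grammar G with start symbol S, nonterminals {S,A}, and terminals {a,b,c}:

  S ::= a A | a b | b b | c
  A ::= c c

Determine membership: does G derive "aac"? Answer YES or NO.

CNF form of G:
  S -> T1 A | T1 T2 | T2 T2 | c
  A -> T0 T0
  T0 -> c
  T1 -> a
  T2 -> b

CYK table (by increasing span):
  [0..0]={T1}  "a"  orig:{}
  [1..1]={T1}  "a"  orig:{}
  [2..2]={S,T0}  "c"  orig:{S}
  [0..1]=∅  "aa"
  [1..2]=∅  "ac"
  [0..2]=∅  "aac"

S ∉ T[0,2] ⇒ NO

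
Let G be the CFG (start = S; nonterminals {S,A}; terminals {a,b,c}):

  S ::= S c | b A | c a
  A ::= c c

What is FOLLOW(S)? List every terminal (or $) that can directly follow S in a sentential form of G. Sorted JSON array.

FIRST sets, iterate to fixpoint:
[1]
  A via A→c c: +{c}
  S via S→b A: +{b}
  S via S→c a: +{c}
  S: {b,c}  A: {c}
[2] done
  S: {b,c}  A: {c}

FOLLOW iteration:
seed FOLLOW(S) with $
[1]
  S→S c: FOLLOW(S) ⊇ FIRST(c) = {c}; new: +{c}
  S→b A: FOLLOW(A) ⊇ FOLLOW(S) ⊇ {$,c}; new: +{$,c}
  S: {$,c}  A: {$,c}
[2] (no change)
  S: {$,c}  A: {$,c}

FOLLOW(S) = ["$", "c"]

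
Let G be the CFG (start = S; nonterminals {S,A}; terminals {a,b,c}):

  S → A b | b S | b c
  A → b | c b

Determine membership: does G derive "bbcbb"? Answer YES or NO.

Convert to CNF:
  S -> A T1 | T1 S | T1 T0
  A -> T0 T1 | b
  T0 -> c
  T1 -> b

Fill CYK table bottom-up:
  T[0,0] 'b' = {A,T1}  orig:{A}
  T[1,1] 'b' = {A,T1}  orig:{A}
  T[2,2] 'c' = {T0}  orig:{}
  T[3,3] 'b' = {A,T1}  orig:{A}
  T[4,4] 'b' = {A,T1}  orig:{A}
  T[0,1] 'bb' = {S}
  T[1,2] 'bc' = {S}
  T[2,3] 'cb' = {A}
  T[3,4] 'bb' = {S}
  T[0,2] 'bbc' = {S}
  T[1,3] 'bcb' = ∅
  T[2,4] 'cbb' = {S}
  T[0,3] 'bbcb' = ∅
  T[1,4] 'bcbb' = {S}
  T[0,4] 'bbcbb' = {S}

S ∈ T[0,4] ⇒ YES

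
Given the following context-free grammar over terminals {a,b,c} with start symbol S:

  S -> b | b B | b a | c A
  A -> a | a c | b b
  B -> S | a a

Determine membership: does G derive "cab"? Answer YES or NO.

CNF form of G:
  S -> T1 A | T2 B | T2 T0 | b
  A -> T0 T1 | T2 T2 | a
  B -> T0 T0 | T1 A | T2 B | T2 T0 | b
  T0 -> a
  T1 -> c
  T2 -> b

CYK table (by increasing span):
  T[0,0] 'c' = {T1}  orig:{}
  T[1,1] 'a' = {A,T0}  orig:{A}
  T[2,2] 'b' = {B,S,T2}  orig:{B,S}
  T[0,1] 'ca' = {B,S}
  T[1,2] 'ab' = ∅
  T[0,2] 'cab' = ∅

S ∉ T[0,2] ⇒ NO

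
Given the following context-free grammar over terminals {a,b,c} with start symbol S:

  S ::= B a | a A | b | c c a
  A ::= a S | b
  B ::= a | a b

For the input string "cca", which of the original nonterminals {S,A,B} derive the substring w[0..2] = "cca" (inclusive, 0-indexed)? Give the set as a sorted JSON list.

CNF form of G:
  S -> B T0 | T0 A | T2 X3 | b
  A -> T0 S | b
  B -> T0 T1 | a
  T0 -> a
  T1 -> b
  T2 -> c
  X3 -> T2 T0

CYK fill (cells [i..j] with 0 ≤ i ≤ j ≤ 2 only):
  [0..0]={T2}  "c"  orig:{}
  [1..1]={T2}  "c"  orig:{}
  [2..2]={B,T0}  "a"  orig:{B}
  [0..1]=∅  "cc"
  [1..2]={X3}  "ca"  orig:{}
  [0..2]={S}  "cca"

Original NTs in T[0,2] deriving "cca": ["S"]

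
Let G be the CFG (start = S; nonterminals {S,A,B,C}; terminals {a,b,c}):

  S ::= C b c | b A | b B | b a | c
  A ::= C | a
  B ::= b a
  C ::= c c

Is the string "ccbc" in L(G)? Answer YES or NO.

CNF form of G:
  S -> C X3 | T1 A | T1 B | T1 T2 | c
  A -> T0 T0 | a
  B -> T1 T2
  C -> T0 T0
  T0 -> c
  T1 -> b
  T2 -> a
  X3 -> T1 T0

CYK fill:
  [0..0]={S,T0}  "c"  orig:{S}
  [1..1]={S,T0}  "c"  orig:{S}
  [2..2]={T1}  "b"  orig:{}
  [3..3]={S,T0}  "c"  orig:{S}
  [0..1]={A,C}  "cc"
  [1..2]=∅  "cb"
  [2..3]={X3}  "bc"  orig:{}
  [0..2]=∅  "ccb"
  [1..3]=∅  "cbc"
  [0..3]={S}  "ccbc"

S ∈ T[0,3] ⇒ YES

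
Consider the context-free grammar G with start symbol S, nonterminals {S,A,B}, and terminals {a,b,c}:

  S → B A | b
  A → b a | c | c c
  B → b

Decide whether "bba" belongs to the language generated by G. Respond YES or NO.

Convert to CNF:
  S -> B A | b
  A -> T0 T1 | T2 T2 | c
  B -> b
  T0 -> b
  T1 -> a
  T2 -> c

CYK table (by increasing span):
  [0..0]={B,S,T0}  "b"  orig:{B,S}
  [1..1]={B,S,T0}  "b"  orig:{B,S}
  [2..2]={T1}  "a"  orig:{}
  [0..1]=∅  "bb"
  [1..2]={A}  "ba"
  [0..2]={S}  "bba"

S ∈ T[0,2] ⇒ YES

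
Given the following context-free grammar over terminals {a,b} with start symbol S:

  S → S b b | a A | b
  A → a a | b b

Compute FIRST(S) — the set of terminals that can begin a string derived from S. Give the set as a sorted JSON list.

FIRST iteration:
round 1:
  A via A→a a: +{a}
  A via A→b b: +{b}
  S via S→a A: +{a}
  S via S→b: +{b}
  FIRST(S)={a,b}  FIRST(A)={a,b}
round 2: — fixpoint
  FIRST(S)={a,b}  FIRST(A)={a,b}

FIRST(S) = ["a", "b"]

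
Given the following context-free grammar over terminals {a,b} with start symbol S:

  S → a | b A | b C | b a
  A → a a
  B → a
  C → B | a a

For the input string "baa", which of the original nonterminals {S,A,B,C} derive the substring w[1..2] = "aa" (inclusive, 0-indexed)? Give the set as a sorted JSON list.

CNF form of G:
  S -> T1 A | T1 C | T1 T0 | a
  A -> T0 T0
  B -> a
  C -> T0 T0 | a
  T0 -> a
  T1 -> b

CYK fill, restricted to cells inside w[1..2]:
  cell(1,1) a: {B,C,S,T0}  orig:{B,C,S}
  cell(2,2) a: {B,C,S,T0}  orig:{B,C,S}
  cell(1,2) aa: {A,C}

Original NTs in T[1,2] deriving "aa": ["A", "C"]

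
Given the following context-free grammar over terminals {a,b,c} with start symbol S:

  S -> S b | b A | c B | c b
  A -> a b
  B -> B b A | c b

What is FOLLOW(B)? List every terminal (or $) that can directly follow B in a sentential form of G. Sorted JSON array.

FIRST iteration:
iter 1:
  A via A→a b: +{a}
  B via B→c b: +{c}
  S via S→b A: +{b}
  S via S→c B: +{c}
  FIRST[S]={b,c}  FIRST[A]={a}  FIRST[B]={c}
iter 2: (stable)
  FIRST[S]={b,c}  FIRST[A]={a}  FIRST[B]={c}

FOLLOW sets:
seed FOLLOW(S) with $
iter 1:
  B→B b A: FOLLOW(B) ⊇ FIRST(b) = {b}; new: +{b}
  B→B b A: FOLLOW(A) ⊇ FOLLOW(B) ⊇ {b}; new: +{b}
  S→S b: FOLLOW(S) ⊇ FIRST(b) = {b}; new: +{b}
  S→b A: FOLLOW(A) ⊇ FOLLOW(S) ⊇ {$,b}; new: +{$}
  S→c B: FOLLOW(B) ⊇ FOLLOW(S) ⊇ {$,b}; new: +{$}
  S: {$,b}  A: {$,b}  B: {$,b}
iter 2: (stable)
  S: {$,b}  A: {$,b}  B: {$,b}

FOLLOW(B) = ["$", "b"]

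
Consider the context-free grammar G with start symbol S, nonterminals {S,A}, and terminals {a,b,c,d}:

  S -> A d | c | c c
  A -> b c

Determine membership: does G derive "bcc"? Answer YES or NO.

Convert to CNF:
  S -> A T2 | T1 T1 | c
  A -> T0 T1
  T0 -> b
  T1 -> c
  T2 -> d

CYK fill:
  cell(0,0) b: {T0}  orig:{}
  cell(1,1) c: {S,T1}  orig:{S}
  cell(2,2) c: {S,T1}  orig:{S}
  cell(0,1) bc: {A}
  cell(1,2) cc: {S}
  cell(0,2) bcc: ∅

S ∉ T[0,2] ⇒ NO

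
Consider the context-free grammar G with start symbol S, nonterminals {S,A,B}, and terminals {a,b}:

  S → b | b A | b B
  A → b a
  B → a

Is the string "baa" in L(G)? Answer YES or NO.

CNF form of G:
  S -> T0 A | T0 B | b
  A -> T0 T1
  B -> a
  T0 -> b
  T1 -> a

CYK table (by increasing span):
  cell(0,0) b: {S,T0}  orig:{S}
  cell(1,1) a: {B,T1}  orig:{B}
  cell(2,2) a: {B,T1}  orig:{B}
  cell(0,1) ba: {A,S}
  cell(1,2) aa: ∅
  cell(0,2) baa: ∅

S ∉ T[0,2] ⇒ NO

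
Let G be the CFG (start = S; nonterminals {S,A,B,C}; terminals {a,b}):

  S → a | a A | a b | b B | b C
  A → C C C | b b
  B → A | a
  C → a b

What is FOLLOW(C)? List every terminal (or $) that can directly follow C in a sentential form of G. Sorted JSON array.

FIRST sets, iterate to fixpoint:
[1]
  A via A→b b: +{b}
  B via B→A: +{b}
  B via B→a: +{a}
  C via C→a b: +{a}
  S via S→a: +{a}
  S via S→b B: +{b}
  S: {a,b}  A: {b}  B: {a,b}  C: {a}
[2]
  A via A→C C C: +{a}
  S: {a,b}  A: {a,b}  B: {a,b}  C: {a}
[3] — fixpoint
  S: {a,b}  A: {a,b}  B: {a,b}  C: {a}

Compute FOLLOW by fixpoint:
seed FOLLOW(S) with $
round 1:
  A→C C C: FOLLOW(C) ⊇ FIRST(C) = {a}; new: +{a}
  S→a A: FOLLOW(A) ⊇ FOLLOW(S) ⊇ {$}; new: +{$}
  S→b B: FOLLOW(B) ⊇ FOLLOW(S) ⊇ {$}; new: +{$}
  S→b C: FOLLOW(C) ⊇ FOLLOW(S) ⊇ {$}; new: +{$}
  FOLLOW(S)={$}  FOLLOW(A)={$}  FOLLOW(B)={$}  FOLLOW(C)={$,a}
round 2: (stable)
  FOLLOW(S)={$}  FOLLOW(A)={$}  FOLLOW(B)={$}  FOLLOW(C)={$,a}

FOLLOW(C) = ["$", "a"]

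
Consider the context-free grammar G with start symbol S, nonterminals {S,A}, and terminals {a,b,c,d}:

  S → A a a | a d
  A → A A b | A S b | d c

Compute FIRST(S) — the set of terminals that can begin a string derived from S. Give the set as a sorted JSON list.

FIRST sets, iterate to fixpoint:
[1]
  A via A→d c: +{d}
  S via S→A a a: +{d}
  S via S→a d: +{a}
  S: {a,d}  A: {d}
[2] done
  S: {a,d}  A: {d}

FIRST(S) = ["a", "d"]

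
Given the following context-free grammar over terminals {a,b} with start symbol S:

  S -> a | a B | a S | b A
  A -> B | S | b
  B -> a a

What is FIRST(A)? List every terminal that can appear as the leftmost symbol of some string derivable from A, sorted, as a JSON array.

FIRST iteration:
iter 1:
  A via A→b: +{b}
  B via B→a a: +{a}
  S via S→a: +{a}
  S via S→b A: +{b}
  S: {a,b}  A: {b}  B: {a}
iter 2:
  A via A→B: +{a}
  S: {a,b}  A: {a,b}  B: {a}
iter 3: (no change)
  S: {a,b}  A: {a,b}  B: {a}

FIRST(A) = ["a", "b"]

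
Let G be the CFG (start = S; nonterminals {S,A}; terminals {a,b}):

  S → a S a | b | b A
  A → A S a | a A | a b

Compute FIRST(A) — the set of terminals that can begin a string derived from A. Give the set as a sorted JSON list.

FIRST sets, iterate to fixpoint:
pass 1:
  A via A→a A: +{a}
  S via S→a S a: +{a}
  S via S→b: +{b}
  FIRST[S]={a,b}  FIRST[A]={a}
pass 2: (stable)
  FIRST[S]={a,b}  FIRST[A]={a}

FIRST(A) = ["a"]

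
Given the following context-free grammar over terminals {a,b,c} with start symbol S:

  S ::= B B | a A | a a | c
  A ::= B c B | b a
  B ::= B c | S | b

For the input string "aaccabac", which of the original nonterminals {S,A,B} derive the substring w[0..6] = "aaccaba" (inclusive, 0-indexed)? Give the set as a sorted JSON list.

Convert to CNF:
  S -> B B | T2 A | T2 T2 | c
  A -> B X3 | T1 T2
  B -> B B | B T0 | T2 A | T2 T2 | b | c
  T0 -> c
  T1 -> b
  T2 -> a
  X3 -> T0 B

Fill CYK table bottom-up (cells [i..j] with 0 ≤ i ≤ j ≤ 6 only):
  [0..0]={T2}  "a"  orig:{}
  [1..1]={T2}  "a"  orig:{}
  [2..2]={B,S,T0}  "c"  orig:{B,S}
  [3..3]={B,S,T0}  "c"  orig:{B,S}
  [4..4]={T2}  "a"  orig:{}
  [5..5]={B,T1}  "b"  orig:{B}
  [6..6]={T2}  "a"  orig:{}
  [0..1]={B,S}  "aa"
  [1..2]=∅  "ac"
  [2..3]={B,S,X3}  "cc"  orig:{B,S}
  [3..4]=∅  "ca"
  [4..5]=∅  "ab"
  [5..6]={A}  "ba"
  [0..2]={B,S}  "aac"
  [1..3]=∅  "acc"
  [2..4]=∅  "cca"
  [3..5]=∅  "cab"
  [4..6]={B,S}  "aba"
  [0..3]={A,B,S}  "aacc"
  [1..4]=∅  "acca"
  [2..5]=∅  "ccab"
  [3..6]={B,S,X3}  "caba"  orig:{B,S}
  [0..4]=∅  "aacca"
  [1..5]=∅  "accab"
  [2..6]={A,B,S,X3}  "ccaba"  orig:{A,B,S}
  [0..5]=∅  "aaccab"
  [1..6]={B,S}  "accaba"
  [0..6]={A,B,S}  "aaccaba"

Original NTs in T[0,6] deriving "aaccaba": ["A", "B", "S"]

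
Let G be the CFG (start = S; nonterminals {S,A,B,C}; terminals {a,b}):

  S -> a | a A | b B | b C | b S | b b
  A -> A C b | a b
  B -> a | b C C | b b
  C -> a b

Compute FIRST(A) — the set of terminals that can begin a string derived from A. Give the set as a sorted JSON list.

Compute FIRST by fixpoint:
[1]
  A via A→a b: +{a}
  B via B→a: +{a}
  B via B→b C C: +{b}
  C via C→a b: +{a}
  S via S→a: +{a}
  S via S→b B: +{b}
  FIRST(S)={a,b}  FIRST(A)={a}  FIRST(B)={a,b}  FIRST(C)={a}
[2] (stable)
  FIRST(S)={a,b}  FIRST(A)={a}  FIRST(B)={a,b}  FIRST(C)={a}

FIRST(A) = ["a"]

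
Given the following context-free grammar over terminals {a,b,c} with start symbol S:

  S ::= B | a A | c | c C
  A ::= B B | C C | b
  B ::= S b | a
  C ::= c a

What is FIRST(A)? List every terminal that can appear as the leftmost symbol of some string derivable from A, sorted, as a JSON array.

FIRST iteration:
iter 1:
  A via A→b: +{b}
  B via B→a: +{a}
  C via C→c a: +{c}
  S via S→B: +{a}
  S via S→c: +{c}
  S: {a,c}  A: {b}  B: {a}  C: {c}
iter 2:
  A via A→B B: +{a}
  A via A→C C: +{c}
  B via B→S b: +{c}
  S: {a,c}  A: {a,b,c}  B: {a,c}  C: {c}
iter 3: (stable)
  S: {a,c}  A: {a,b,c}  B: {a,c}  C: {c}

FIRST(A) = ["a", "b", "c"]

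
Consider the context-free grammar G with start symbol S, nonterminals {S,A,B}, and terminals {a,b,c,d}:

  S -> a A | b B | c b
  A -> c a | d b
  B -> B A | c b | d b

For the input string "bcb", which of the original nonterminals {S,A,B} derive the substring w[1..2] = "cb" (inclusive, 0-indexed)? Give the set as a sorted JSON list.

CNF form of G:
  S -> T0 T3 | T1 A | T3 B
  A -> T0 T1 | T2 T3
  B -> B A | T0 T3 | T2 T3
  T0 -> c
  T1 -> a
  T2 -> d
  T3 -> b

Fill CYK table bottom-up, restricted to cells inside w[1..2]:
  cell(1,1) c: {T0}  orig:{}
  cell(2,2) b: {T3}  orig:{}
  cell(1,2) cb: {B,S}

Original NTs in T[1,2] deriving "cb": ["B", "S"]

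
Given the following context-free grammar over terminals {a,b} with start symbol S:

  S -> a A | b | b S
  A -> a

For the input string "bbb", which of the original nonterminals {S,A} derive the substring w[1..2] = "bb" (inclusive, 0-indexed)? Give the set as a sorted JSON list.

Convert to CNF:
  S -> T0 A | T1 S | b
  A -> a
  T0 -> a
  T1 -> b

Fill CYK table bottom-up (cells [i..j] with 1 ≤ i ≤ j ≤ 2 only):
  cell(1,1) b: {S,T1}  orig:{S}
  cell(2,2) b: {S,T1}  orig:{S}
  cell(1,2) bb: {S}

Original NTs in T[1,2] deriving "bb": ["S"]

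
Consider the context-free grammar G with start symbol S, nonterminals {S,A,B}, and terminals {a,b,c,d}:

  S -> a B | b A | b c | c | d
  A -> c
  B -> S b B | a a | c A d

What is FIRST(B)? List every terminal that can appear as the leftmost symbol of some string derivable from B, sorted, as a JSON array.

FIRST iteration:
[1]
  A via A→c: +{c}
  B via B→a a: +{a}
  B via B→c A d: +{c}
  S via S→a B: +{a}
  S via S→b A: +{b}
  S via S→c: +{c}
  S via S→d: +{d}
  FIRST[S]={a,b,c,d}  FIRST[A]={c}  FIRST[B]={a,c}
[2]
  B via B→S b B: +{b,d}
  FIRST[S]={a,b,c,d}  FIRST[A]={c}  FIRST[B]={a,b,c,d}
[3] done
  FIRST[S]={a,b,c,d}  FIRST[A]={c}  FIRST[B]={a,b,c,d}

FIRST(B) = ["a", "b", "c", "d"]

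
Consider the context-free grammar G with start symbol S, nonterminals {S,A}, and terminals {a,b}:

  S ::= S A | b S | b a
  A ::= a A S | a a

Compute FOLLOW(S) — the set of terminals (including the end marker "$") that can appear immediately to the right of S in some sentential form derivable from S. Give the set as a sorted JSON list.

FIRST iteration:
iter 1:
  A via A→a A S: +{a}
  S via S→b S: +{b}
  FIRST(S)={b}  FIRST(A)={a}
iter 2: done
  FIRST(S)={b}  FIRST(A)={a}

FOLLOW iteration:
initialize: $ ∈ FOLLOW(S)
iter 1:
  A→a A S: FOLLOW(A) ⊇ FIRST(S) = {b}; new: +{b}
  A→a A S: FOLLOW(S) ⊇ FOLLOW(A) ⊇ {b}; new: +{b}
  S→S A: FOLLOW(S) ⊇ FIRST(A) = {a}; new: +{a}
  S→S A: FOLLOW(A) ⊇ FOLLOW(S) ⊇ {$,a,b}; new: +{$,a}
  FOLLOW(S)={$,a,b}  FOLLOW(A)={$,a,b}
iter 2: — fixpoint
  FOLLOW(S)={$,a,b}  FOLLOW(A)={$,a,b}

FOLLOW(S) = ["$", "a", "b"]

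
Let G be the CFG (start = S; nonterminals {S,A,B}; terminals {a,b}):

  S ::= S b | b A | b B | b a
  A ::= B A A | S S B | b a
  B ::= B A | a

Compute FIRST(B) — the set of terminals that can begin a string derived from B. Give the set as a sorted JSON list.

FIRST iteration:
[1]
  A via A→b a: +{b}
  B via B→a: +{a}
  S via S→b A: +{b}
  S: {b}  A: {b}  B: {a}
[2]
  A via A→B A A: +{a}
  S: {b}  A: {a,b}  B: {a}
[3] (no change)
  S: {b}  A: {a,b}  B: {a}

FIRST(B) = ["a"]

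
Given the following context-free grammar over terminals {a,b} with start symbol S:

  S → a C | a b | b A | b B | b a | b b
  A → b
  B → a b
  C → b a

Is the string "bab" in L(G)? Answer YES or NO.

CNF form of G:
  S -> T0 C | T0 T1 | T1 A | T1 B | T1 T0 | T1 T1
  A -> b
  B -> T0 T1
  C -> T1 T0
  T0 -> a
  T1 -> b

CYK fill:
  T[0,0] 'b' = {A,T1}  orig:{A}
  T[1,1] 'a' = {T0}  orig:{}
  T[2,2] 'b' = {A,T1}  orig:{A}
  T[0,1] 'ba' = {C,S}
  T[1,2] 'ab' = {B,S}
  T[0,2] 'bab' = {S}

S ∈ T[0,2] ⇒ YES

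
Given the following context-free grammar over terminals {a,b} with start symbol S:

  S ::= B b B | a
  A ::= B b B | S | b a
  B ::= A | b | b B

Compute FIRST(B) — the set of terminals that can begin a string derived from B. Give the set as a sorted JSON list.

FIRST sets, iterate to fixpoint:
pass 1:
  A via A→b a: +{b}
  B via B→A: +{b}
  S via S→B b B: +{b}
  S via S→a: +{a}
  FIRST[S]={a,b}  FIRST[A]={b}  FIRST[B]={b}
pass 2:
  A via A→S: +{a}
  B via B→A: +{a}
  FIRST[S]={a,b}  FIRST[A]={a,b}  FIRST[B]={a,b}
pass 3: — fixpoint
  FIRST[S]={a,b}  FIRST[A]={a,b}  FIRST[B]={a,b}

FIRST(B) = ["a", "b"]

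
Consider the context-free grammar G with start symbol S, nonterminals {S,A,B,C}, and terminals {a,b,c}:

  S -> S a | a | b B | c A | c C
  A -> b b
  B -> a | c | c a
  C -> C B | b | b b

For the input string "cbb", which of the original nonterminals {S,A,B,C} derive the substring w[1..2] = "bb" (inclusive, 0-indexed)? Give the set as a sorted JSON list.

Convert to CNF:
  S -> S T2 | T0 B | T1 A | T1 C | a
  A -> T0 T0
  B -> T1 T2 | a | c
  C -> C B | T0 T0 | b
  T0 -> b
  T1 -> c
  T2 -> a

CYK table (by increasing span) (cells [i..j] with 1 ≤ i ≤ j ≤ 2 only):
  T[1,1] 'b' = {C,T0}  orig:{C}
  T[2,2] 'b' = {C,T0}  orig:{C}
  T[1,2] 'bb' = {A,C}

Original NTs in T[1,2] deriving "bb": ["A", "C"]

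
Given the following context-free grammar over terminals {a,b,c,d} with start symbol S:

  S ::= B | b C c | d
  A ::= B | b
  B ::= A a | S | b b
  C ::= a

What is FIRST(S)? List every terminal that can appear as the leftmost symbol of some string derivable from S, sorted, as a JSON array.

FIRST sets, iterate to fixpoint:
[1]
  A via A→b: +{b}
  B via B→A a: +{b}
  C via C→a: +{a}
  S via S→B: +{b}
  S via S→d: +{d}
  S: {b,d}  A: {b}  B: {b}  C: {a}
[2]
  B via B→S: +{d}
  S: {b,d}  A: {b}  B: {b,d}  C: {a}
[3]
  A via A→B: +{d}
  S: {b,d}  A: {b,d}  B: {b,d}  C: {a}
[4] — fixpoint
  S: {b,d}  A: {b,d}  B: {b,d}  C: {a}

FIRST(S) = ["b", "d"]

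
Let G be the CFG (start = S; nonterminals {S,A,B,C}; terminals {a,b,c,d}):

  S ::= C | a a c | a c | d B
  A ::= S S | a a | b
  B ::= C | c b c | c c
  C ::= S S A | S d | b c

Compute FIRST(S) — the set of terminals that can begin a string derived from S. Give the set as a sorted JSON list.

FIRST iteration:
iter 1:
  A via A→a a: +{a}
  A via A→b: +{b}
  B via B→c b c: +{c}
  C via C→b c: +{b}
  S via S→C: +{b}
  S via S→a a c: +{a}
  S via S→d B: +{d}
  FIRST(S)={a,b,d}  FIRST(A)={a,b}  FIRST(B)={c}  FIRST(C)={b}
iter 2:
  A via A→S S: +{d}
  B via B→C: +{b}
  C via C→S S A: +{a,d}
  FIRST(S)={a,b,d}  FIRST(A)={a,b,d}  FIRST(B)={b,c}  FIRST(C)={a,b,d}
iter 3:
  B via B→C: +{a,d}
  FIRST(S)={a,b,d}  FIRST(A)={a,b,d}  FIRST(B)={a,b,c,d}  FIRST(C)={a,b,d}
iter 4: (stable)
  FIRST(S)={a,b,d}  FIRST(A)={a,b,d}  FIRST(B)={a,b,c,d}  FIRST(C)={a,b,d}

FIRST(S) = ["a", "b", "d"]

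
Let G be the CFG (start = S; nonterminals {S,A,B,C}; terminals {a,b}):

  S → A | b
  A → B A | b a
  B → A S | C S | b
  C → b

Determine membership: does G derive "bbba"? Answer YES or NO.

Convert to CNF:
  S -> B A | T0 T1 | b
  A -> B A | T0 T1
  B -> A S | C S | b
  C -> b
  T0 -> b
  T1 -> a

CYK table (by increasing span):
  T[0,0] 'b' = {B,C,S,T0}  orig:{B,C,S}
  T[1,1] 'b' = {B,C,S,T0}  orig:{B,C,S}
  T[2,2] 'b' = {B,C,S,T0}  orig:{B,C,S}
  T[3,3] 'a' = {T1}  orig:{}
  T[0,1] 'bb' = {B}
  T[1,2] 'bb' = {B}
  T[2,3] 'ba' = {A,S}
  T[0,2] 'bbb' = ∅
  T[1,3] 'bba' = {A,B,S}
  T[0,3] 'bbba' = {A,B,S}

S ∈ T[0,3] ⇒ YES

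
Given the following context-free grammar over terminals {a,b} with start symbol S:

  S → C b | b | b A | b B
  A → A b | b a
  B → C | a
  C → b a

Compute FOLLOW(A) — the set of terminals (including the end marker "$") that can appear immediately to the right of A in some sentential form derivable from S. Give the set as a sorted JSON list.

FIRST sets, iterate to fixpoint:
round 1:
  A via A→b a: +{b}
  B via B→a: +{a}
  C via C→b a: +{b}
  S via S→C b: +{b}
  FIRST[S]={b}  FIRST[A]={b}  FIRST[B]={a}  FIRST[C]={b}
round 2:
  B via B→C: +{b}
  FIRST[S]={b}  FIRST[A]={b}  FIRST[B]={a,b}  FIRST[C]={b}
round 3: — fixpoint
  FIRST[S]={b}  FIRST[A]={b}  FIRST[B]={a,b}  FIRST[C]={b}

FOLLOW sets:
initialize: $ ∈ FOLLOW(S)
pass 1:
  A→A b: FOLLOW(A) ⊇ FIRST(b) = {b}; new: +{b}
  S→C b: FOLLOW(C) ⊇ FIRST(b) = {b}; new: +{b}
  S→b A: FOLLOW(A) ⊇ FOLLOW(S) ⊇ {$}; new: +{$}
  S→b B: FOLLOW(B) ⊇ FOLLOW(S) ⊇ {$}; new: +{$}
  FOLLOW[S]={$}  FOLLOW[A]={$,b}  FOLLOW[B]={$}  FOLLOW[C]={b}
pass 2:
  B→C: FOLLOW(C) ⊇ FOLLOW(B) ⊇ {$}; new: +{$}
  FOLLOW[S]={$}  FOLLOW[A]={$,b}  FOLLOW[B]={$}  FOLLOW[C]={$,b}
pass 3: (stable)
  FOLLOW[S]={$}  FOLLOW[A]={$,b}  FOLLOW[B]={$}  FOLLOW[C]={$,b}

FOLLOW(A) = ["$", "b"]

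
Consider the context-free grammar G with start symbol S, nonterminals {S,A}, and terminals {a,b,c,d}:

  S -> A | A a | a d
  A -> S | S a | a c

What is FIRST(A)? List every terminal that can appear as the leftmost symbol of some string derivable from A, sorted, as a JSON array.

FIRST sets, iterate to fixpoint:
[1]
  A via A→a c: +{a}
  S via S→A: +{a}
  S: {a}  A: {a}
[2] (no change)
  S: {a}  A: {a}

FIRST(A) = ["a"]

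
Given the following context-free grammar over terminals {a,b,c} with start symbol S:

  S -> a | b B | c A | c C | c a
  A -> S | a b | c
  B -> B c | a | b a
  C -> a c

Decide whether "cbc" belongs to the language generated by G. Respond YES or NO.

CNF form of G:
  S -> T1 B | T2 A | T2 C | T2 T0 | a
  A -> T0 T1 | T1 B | T2 A | T2 C | T2 T0 | a | c
  B -> B T2 | T1 T0 | a
  C -> T0 T2
  T0 -> a
  T1 -> b
  T2 -> c

CYK table (by increasing span):
  [0..0]={A,T2}  "c"  orig:{A}
  [1..1]={T1}  "b"  orig:{}
  [2..2]={A,T2}  "c"  orig:{A}
  [0..1]=∅  "cb"
  [1..2]=∅  "bc"
  [0..2]=∅  "cbc"

S ∉ T[0,2] ⇒ NO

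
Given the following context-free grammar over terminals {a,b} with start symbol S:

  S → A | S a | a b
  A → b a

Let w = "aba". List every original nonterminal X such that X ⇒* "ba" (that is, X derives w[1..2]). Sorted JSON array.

CNF form of G:
  S -> S T1 | T0 T1 | T1 T0
  A -> T0 T1
  T0 -> b
  T1 -> a

CYK fill — only the sub-triangle for w[1..2]:
  T[1,1] 'b' = {T0}  orig:{}
  T[2,2] 'a' = {T1}  orig:{}
  T[1,2] 'ba' = {A,S}

Original NTs in T[1,2] deriving "ba": ["A", "S"]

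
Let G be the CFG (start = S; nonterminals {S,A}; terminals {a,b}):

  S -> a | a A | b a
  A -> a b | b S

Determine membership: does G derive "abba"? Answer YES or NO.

CNF form of G:
  S -> T0 A | T1 T0 | a
  A -> T0 T1 | T1 S
  T0 -> a
  T1 -> b

Fill CYK table bottom-up:
  [0..0]={S,T0}  "a"  orig:{S}
  [1..1]={T1}  "b"  orig:{}
  [2..2]={T1}  "b"  orig:{}
  [3..3]={S,T0}  "a"  orig:{S}
  [0..1]={A}  "ab"
  [1..2]=∅  "bb"
  [2..3]={A,S}  "ba"
  [0..2]=∅  "abb"
  [1..3]={A}  "bba"
  [0..3]={S}  "abba"

S ∈ T[0,3] ⇒ YES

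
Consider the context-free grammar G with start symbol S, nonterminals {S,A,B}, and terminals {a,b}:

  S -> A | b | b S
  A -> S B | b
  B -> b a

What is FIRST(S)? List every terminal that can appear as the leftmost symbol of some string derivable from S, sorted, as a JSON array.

FIRST iteration:
iter 1:
  A via A→b: +{b}
  B via B→b a: +{b}
  S via S→A: +{b}
  S: {b}  A: {b}  B: {b}
iter 2: done
  S: {b}  A: {b}  B: {b}

FIRST(S) = ["b"]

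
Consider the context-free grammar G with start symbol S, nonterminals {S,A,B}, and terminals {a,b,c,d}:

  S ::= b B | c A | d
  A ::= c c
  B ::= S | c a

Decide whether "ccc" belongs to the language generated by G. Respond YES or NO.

Convert to CNF:
  S -> T0 A | T1 B | d
  A -> T0 T0
  B -> T0 A | T0 T2 | T1 B | d
  T0 -> c
  T1 -> b
  T2 -> a

CYK table (by increasing span):
  T[0,0] 'c' = {T0}  orig:{}
  T[1,1] 'c' = {T0}  orig:{}
  T[2,2] 'c' = {T0}  orig:{}
  T[0,1] 'cc' = {A}
  T[1,2] 'cc' = {A}
  T[0,2] 'ccc' = {B,S}

S ∈ T[0,2] ⇒ YES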